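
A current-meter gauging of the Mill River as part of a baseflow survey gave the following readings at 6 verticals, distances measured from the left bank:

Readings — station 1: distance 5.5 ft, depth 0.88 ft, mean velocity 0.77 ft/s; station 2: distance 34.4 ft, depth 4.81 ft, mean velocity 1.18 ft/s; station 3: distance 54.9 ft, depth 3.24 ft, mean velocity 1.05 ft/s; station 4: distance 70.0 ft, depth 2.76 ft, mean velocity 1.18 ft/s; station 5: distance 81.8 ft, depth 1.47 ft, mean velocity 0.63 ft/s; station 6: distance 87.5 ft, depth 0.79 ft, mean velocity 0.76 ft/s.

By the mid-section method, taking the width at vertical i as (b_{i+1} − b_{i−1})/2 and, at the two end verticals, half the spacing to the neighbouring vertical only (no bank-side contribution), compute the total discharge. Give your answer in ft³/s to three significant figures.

264 ft³/s

w_1 = (34.4 − 5.5)/2 = 14.45 ft; q_1 = 0.77 × 0.88 × 14.45 = 9.791 ft³/s
w_2 = (54.9 − 5.5)/2 = 24.7 ft; q_2 = 1.18 × 4.81 × 24.7 = 140.2 ft³/s
w_3 = (70.0 − 34.4)/2 = 17.8 ft; q_3 = 1.05 × 3.24 × 17.8 = 60.56 ft³/s
w_4 = (81.8 − 54.9)/2 = 13.45 ft; q_4 = 1.18 × 2.76 × 13.45 = 43.80 ft³/s
w_5 = (87.5 − 70.0)/2 = 8.75 ft; q_5 = 0.63 × 1.47 × 8.75 = 8.103 ft³/s
w_6 = (87.5 − 81.8)/2 = 2.85 ft; q_6 = 0.76 × 0.79 × 2.85 = 1.711 ft³/s
Q = Σ qᵢ = 264.2 ft³/s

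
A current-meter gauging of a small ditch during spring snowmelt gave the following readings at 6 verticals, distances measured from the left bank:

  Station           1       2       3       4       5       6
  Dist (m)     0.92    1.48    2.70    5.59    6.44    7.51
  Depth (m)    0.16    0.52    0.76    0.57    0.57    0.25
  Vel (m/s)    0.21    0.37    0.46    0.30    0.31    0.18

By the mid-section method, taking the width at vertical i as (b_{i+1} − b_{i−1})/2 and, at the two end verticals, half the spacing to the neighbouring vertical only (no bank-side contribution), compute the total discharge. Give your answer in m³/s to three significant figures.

1.41 m³/s

w_1 = (1.48 − 0.92)/2 = 0.28 m; q_1 = 0.21 × 0.16 × 0.28 = 0.009408 m³/s
w_2 = (2.70 − 0.92)/2 = 0.89 m; q_2 = 0.37 × 0.52 × 0.89 = 0.1712 m³/s
w_3 = (5.59 − 1.48)/2 = 2.055 m; q_3 = 0.46 × 0.76 × 2.055 = 0.7184 m³/s
w_4 = (6.44 − 2.70)/2 = 1.87 m; q_4 = 0.30 × 0.57 × 1.87 = 0.3198 m³/s
w_5 = (7.51 − 5.59)/2 = 0.96 m; q_5 = 0.31 × 0.57 × 0.96 = 0.1696 m³/s
w_6 = (7.51 − 6.44)/2 = 0.535 m; q_6 = 0.18 × 0.25 × 0.535 = 0.02408 m³/s
Q = Σ qᵢ = 1.413 m³/s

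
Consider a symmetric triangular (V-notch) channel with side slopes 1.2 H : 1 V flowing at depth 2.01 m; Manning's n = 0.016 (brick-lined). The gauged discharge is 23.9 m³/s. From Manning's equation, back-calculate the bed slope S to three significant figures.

0.00878

A = z·y² = 1.2×2.01² = 4.848 m²
P = 2y√(1+z²) = 2×2.01×√(1+1.2²) = 6.279 m
R = A/P = 4.848/6.279 = 0.7721 m
S = (Q·n / (1·A·R^(2/3)))² = (23.9×0.016 / (1×4.848×0.8416))² = 0.008784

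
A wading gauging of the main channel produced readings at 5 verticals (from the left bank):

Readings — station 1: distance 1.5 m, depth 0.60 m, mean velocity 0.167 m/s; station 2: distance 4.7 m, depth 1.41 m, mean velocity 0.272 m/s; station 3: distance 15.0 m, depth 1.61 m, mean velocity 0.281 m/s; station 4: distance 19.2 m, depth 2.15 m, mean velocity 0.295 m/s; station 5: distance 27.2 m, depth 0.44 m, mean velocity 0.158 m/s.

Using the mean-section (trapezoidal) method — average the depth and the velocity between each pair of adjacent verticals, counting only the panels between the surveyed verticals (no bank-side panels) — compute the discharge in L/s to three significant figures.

9630 L/s

Panel 1-2: Δb = 3.2 m, d̄ = (0.60+1.41)/2 = 1.005, v̄ = (0.167+0.272)/2 = 0.2195 → q = 3.2×1.005×0.2195 = 0.7059 m³/s
Panel 2-3: Δb = 10.3 m, d̄ = (1.41+1.61)/2 = 1.51, v̄ = (0.272+0.281)/2 = 0.2765 → q = 10.3×1.51×0.2765 = 4.300 m³/s
Panel 3-4: Δb = 4.2 m, d̄ = (1.61+2.15)/2 = 1.88, v̄ = (0.281+0.295)/2 = 0.288 → q = 4.2×1.88×0.288 = 2.274 m³/s
Panel 4-5: Δb = 8 m, d̄ = (2.15+0.44)/2 = 1.295, v̄ = (0.295+0.158)/2 = 0.2265 → q = 8×1.295×0.2265 = 2.347 m³/s
Q = Σ q = 9.627 m³/s
= 9.627 × 1000 = 9627 L/s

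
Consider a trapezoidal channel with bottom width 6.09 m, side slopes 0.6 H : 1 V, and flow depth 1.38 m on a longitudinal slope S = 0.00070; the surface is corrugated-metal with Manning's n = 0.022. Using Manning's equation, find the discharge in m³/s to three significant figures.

11.7 m³/s

A = (b + z·y)·y = (6.09 + 0.6×1.38)×1.38 = 9.547 m²
P = b + 2y√(1+z²) = 6.09 + 2×1.38×√(1+0.6²) = 9.309 m
R = A/P = 9.547/9.309 = 1.026 m
Q = (1/n)·A·R^(2/3)·S^(1/2) = (1/0.022) × 9.547 × 1.026^(2/3) × 0.00070^(1/2) = 11.68 m³/s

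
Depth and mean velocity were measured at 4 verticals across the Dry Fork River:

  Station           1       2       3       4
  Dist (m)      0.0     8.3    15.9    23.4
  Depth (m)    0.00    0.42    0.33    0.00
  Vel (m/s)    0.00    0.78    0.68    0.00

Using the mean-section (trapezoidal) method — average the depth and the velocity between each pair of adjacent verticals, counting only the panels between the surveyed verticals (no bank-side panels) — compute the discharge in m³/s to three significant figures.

Panel 1-2: Δb = 8.3 m, d̄ = (0.00+0.42)/2 = 0.21, v̄ = (0.00+0.78)/2 = 0.39 → q = 8.3×0.21×0.39 = 0.6798 m³/s
Panel 2-3: Δb = 7.6 m, d̄ = (0.42+0.33)/2 = 0.375, v̄ = (0.78+0.68)/2 = 0.73 → q = 7.6×0.375×0.73 = 2.081 m³/s
Panel 3-4: Δb = 7.5 m, d̄ = (0.33+0.00)/2 = 0.165, v̄ = (0.68+0.00)/2 = 0.34 → q = 7.5×0.165×0.34 = 0.4208 m³/s
Q = Σ q = 3.181 m³/s

3.18 m³/s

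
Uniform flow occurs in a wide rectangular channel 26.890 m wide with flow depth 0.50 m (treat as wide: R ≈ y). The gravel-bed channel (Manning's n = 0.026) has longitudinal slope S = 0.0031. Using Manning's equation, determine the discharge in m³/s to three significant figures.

18.1 m³/s

A = b·y = 26.890 × 0.50 = 13.45 m²
Wide channel: R ≈ y = 0.50 m
Q = (1/n)·A·R^(2/3)·S^(1/2) = (1/0.026) × 13.45 × 0.5000^(2/3) × 0.0031^(1/2) = 18.14 m³/s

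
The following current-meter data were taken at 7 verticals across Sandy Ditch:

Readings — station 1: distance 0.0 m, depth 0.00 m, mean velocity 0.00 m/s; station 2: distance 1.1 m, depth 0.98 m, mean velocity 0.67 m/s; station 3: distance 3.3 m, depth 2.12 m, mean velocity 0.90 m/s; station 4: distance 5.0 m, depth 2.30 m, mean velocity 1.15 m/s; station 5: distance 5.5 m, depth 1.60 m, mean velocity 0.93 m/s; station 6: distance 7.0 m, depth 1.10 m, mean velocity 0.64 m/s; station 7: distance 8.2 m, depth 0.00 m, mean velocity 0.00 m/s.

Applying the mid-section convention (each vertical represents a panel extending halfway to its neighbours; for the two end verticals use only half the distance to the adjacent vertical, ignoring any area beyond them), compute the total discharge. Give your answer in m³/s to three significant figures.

w_2 = (3.3 − 0.0)/2 = 1.65 m; q_2 = 0.67 × 0.98 × 1.65 = 1.083 m³/s
w_3 = (5.0 − 1.1)/2 = 1.95 m; q_3 = 0.90 × 2.12 × 1.95 = 3.721 m³/s
w_4 = (5.5 − 3.3)/2 = 1.1 m; q_4 = 1.15 × 2.30 × 1.1 = 2.910 m³/s
w_5 = (7.0 − 5.0)/2 = 1 m; q_5 = 0.93 × 1.60 × 1 = 1.488 m³/s
w_6 = (8.2 − 5.5)/2 = 1.35 m; q_6 = 0.64 × 1.10 × 1.35 = 0.9504 m³/s
Stations 1, 7 contribute zero (depth or velocity is 0).
Q = Σ qᵢ = 10.15 m³/s

10.2 m³/s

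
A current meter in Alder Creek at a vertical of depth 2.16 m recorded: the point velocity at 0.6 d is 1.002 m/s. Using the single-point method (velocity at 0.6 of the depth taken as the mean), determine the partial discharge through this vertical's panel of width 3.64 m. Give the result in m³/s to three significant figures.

7.88 m³/s

v̄ = v₀.₆ = 1.002 m/s
q = v̄ × d × w = 1.002 × 2.16 × 3.64 = 7.878 m³/s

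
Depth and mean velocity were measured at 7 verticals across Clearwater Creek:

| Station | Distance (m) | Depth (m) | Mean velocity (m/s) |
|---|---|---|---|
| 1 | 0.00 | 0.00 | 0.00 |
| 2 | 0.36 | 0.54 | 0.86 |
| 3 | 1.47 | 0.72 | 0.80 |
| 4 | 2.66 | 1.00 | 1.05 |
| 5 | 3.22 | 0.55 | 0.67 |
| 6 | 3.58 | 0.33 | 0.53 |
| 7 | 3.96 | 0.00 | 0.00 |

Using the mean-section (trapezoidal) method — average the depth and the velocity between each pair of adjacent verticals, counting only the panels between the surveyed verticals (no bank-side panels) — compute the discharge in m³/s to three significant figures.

2.05 m³/s

Panel 1-2: Δb = 0.36 m, d̄ = (0.00+0.54)/2 = 0.27, v̄ = (0.00+0.86)/2 = 0.43 → q = 0.36×0.27×0.43 = 0.04180 m³/s
Panel 2-3: Δb = 1.11 m, d̄ = (0.54+0.72)/2 = 0.63, v̄ = (0.86+0.80)/2 = 0.83 → q = 1.11×0.63×0.83 = 0.5804 m³/s
Panel 3-4: Δb = 1.19 m, d̄ = (0.72+1.00)/2 = 0.86, v̄ = (0.80+1.05)/2 = 0.925 → q = 1.19×0.86×0.925 = 0.9466 m³/s
Panel 4-5: Δb = 0.56 m, d̄ = (1.00+0.55)/2 = 0.775, v̄ = (1.05+0.67)/2 = 0.86 → q = 0.56×0.775×0.86 = 0.3732 m³/s
Panel 5-6: Δb = 0.36 m, d̄ = (0.55+0.33)/2 = 0.44, v̄ = (0.67+0.53)/2 = 0.6 → q = 0.36×0.44×0.6 = 0.09504 m³/s
Panel 6-7: Δb = 0.38 m, d̄ = (0.33+0.00)/2 = 0.165, v̄ = (0.53+0.00)/2 = 0.265 → q = 0.38×0.165×0.265 = 0.01662 m³/s
Q = Σ q = 2.054 m³/s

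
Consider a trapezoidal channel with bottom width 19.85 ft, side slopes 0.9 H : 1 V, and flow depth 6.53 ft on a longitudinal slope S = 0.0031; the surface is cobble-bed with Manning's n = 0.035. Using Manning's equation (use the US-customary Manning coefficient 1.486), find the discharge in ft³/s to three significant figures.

1080 ft³/s

A = (b + z·y)·y = (19.85 + 0.9×6.53)×6.53 = 168.0 ft²
P = b + 2y√(1+z²) = 19.85 + 2×6.53×√(1+0.9²) = 37.42 ft
R = A/P = 168.0/37.42 = 4.489 ft
Q = (1.486/n)·A·R^(2/3)·S^(1/2) = (1.486/0.035) × 168.0 × 4.489^(2/3) × 0.0031^(1/2) = 1081 ft³/s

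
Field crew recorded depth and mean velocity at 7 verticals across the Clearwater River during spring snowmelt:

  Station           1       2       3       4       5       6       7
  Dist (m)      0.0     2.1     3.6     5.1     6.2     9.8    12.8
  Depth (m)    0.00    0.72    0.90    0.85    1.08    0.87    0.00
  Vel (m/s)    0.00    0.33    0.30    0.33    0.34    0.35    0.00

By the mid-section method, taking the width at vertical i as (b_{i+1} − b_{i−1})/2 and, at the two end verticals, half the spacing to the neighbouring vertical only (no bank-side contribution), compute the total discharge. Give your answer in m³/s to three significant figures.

w_2 = (3.6 − 0.0)/2 = 1.8 m; q_2 = 0.33 × 0.72 × 1.8 = 0.4277 m³/s
w_3 = (5.1 − 2.1)/2 = 1.5 m; q_3 = 0.30 × 0.90 × 1.5 = 0.4050 m³/s
w_4 = (6.2 − 3.6)/2 = 1.3 m; q_4 = 0.33 × 0.85 × 1.3 = 0.3647 m³/s
w_5 = (9.8 − 5.1)/2 = 2.35 m; q_5 = 0.34 × 1.08 × 2.35 = 0.8629 m³/s
w_6 = (12.8 − 6.2)/2 = 3.3 m; q_6 = 0.35 × 0.87 × 3.3 = 1.005 m³/s
Stations 1, 7 contribute zero (depth or velocity is 0).
Q = Σ qᵢ = 3.065 m³/s

3.07 m³/s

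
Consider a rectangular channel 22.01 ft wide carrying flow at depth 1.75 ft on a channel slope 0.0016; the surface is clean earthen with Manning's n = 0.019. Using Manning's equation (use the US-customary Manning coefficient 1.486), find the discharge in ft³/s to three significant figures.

159 ft³/s

A = b·y = 22.01 × 1.75 = 38.52 ft²
P = b + 2y = 22.01 + 2×1.75 = 25.51 ft
R = A/P = 38.52/25.51 = 1.510 ft
Q = (1.486/n)·A·R^(2/3)·S^(1/2) = (1.486/0.019) × 38.52 × 1.510^(2/3) × 0.0016^(1/2) = 158.6 ft³/s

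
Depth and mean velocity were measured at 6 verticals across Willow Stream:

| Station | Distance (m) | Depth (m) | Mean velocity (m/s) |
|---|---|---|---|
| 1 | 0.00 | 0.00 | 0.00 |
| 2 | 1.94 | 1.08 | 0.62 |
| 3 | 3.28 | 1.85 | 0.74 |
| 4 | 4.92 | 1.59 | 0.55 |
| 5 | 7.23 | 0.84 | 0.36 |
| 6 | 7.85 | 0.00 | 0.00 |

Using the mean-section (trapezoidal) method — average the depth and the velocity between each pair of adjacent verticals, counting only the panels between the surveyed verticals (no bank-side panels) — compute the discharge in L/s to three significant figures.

4800 L/s

Panel 1-2: Δb = 1.94 m, d̄ = (0.00+1.08)/2 = 0.54, v̄ = (0.00+0.62)/2 = 0.31 → q = 1.94×0.54×0.31 = 0.3248 m³/s
Panel 2-3: Δb = 1.34 m, d̄ = (1.08+1.85)/2 = 1.465, v̄ = (0.62+0.74)/2 = 0.68 → q = 1.34×1.465×0.68 = 1.335 m³/s
Panel 3-4: Δb = 1.64 m, d̄ = (1.85+1.59)/2 = 1.72, v̄ = (0.74+0.55)/2 = 0.645 → q = 1.64×1.72×0.645 = 1.819 m³/s
Panel 4-5: Δb = 2.31 m, d̄ = (1.59+0.84)/2 = 1.215, v̄ = (0.55+0.36)/2 = 0.455 → q = 2.31×1.215×0.455 = 1.277 m³/s
Panel 5-6: Δb = 0.62 m, d̄ = (0.84+0.00)/2 = 0.42, v̄ = (0.36+0.00)/2 = 0.18 → q = 0.62×0.42×0.18 = 0.04687 m³/s
Q = Σ q = 4.803 m³/s
= 4.803 × 1000 = 4803 L/s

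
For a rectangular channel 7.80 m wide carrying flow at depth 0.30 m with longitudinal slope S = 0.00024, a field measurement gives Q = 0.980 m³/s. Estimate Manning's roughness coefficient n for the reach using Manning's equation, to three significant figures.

A = b·y = 7.80 × 0.30 = 2.340 m²
P = b + 2y = 7.80 + 2×0.30 = 8.400 m
R = A/P = 2.340/8.400 = 0.2786 m
n = (1/Q)·A·R^(2/3)·S^(1/2) = (1/0.980) × 2.340 × 0.4265 × 0.01549 = 0.01578

0.0158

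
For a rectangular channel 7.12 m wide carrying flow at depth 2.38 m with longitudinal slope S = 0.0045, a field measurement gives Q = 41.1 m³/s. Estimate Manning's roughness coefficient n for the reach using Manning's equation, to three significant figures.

0.0350

A = b·y = 7.12 × 2.38 = 16.95 m²
P = b + 2y = 7.12 + 2×2.38 = 11.88 m
R = A/P = 16.95/11.88 = 1.426 m
n = (1/Q)·A·R^(2/3)·S^(1/2) = (1/41.1) × 16.95 × 1.267 × 0.06708 = 0.03505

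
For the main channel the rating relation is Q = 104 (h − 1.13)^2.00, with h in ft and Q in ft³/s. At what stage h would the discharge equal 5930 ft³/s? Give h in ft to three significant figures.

h − h₀ = (Q/C)^(1/b) = (5930/104)^(1/2.00) = 7.551 ft
h = 1.13 + 7.551 = 8.681 ft

8.68 ft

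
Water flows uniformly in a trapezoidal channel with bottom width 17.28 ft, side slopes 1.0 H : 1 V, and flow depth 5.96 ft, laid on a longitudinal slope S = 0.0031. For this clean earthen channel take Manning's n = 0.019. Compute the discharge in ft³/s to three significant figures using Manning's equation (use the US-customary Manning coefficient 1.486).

A = (b + z·y)·y = (17.28 + 1.0×5.96)×5.96 = 138.5 ft²
P = b + 2y√(1+z²) = 17.28 + 2×5.96×√(1+1.0²) = 34.14 ft
R = A/P = 138.5/34.14 = 4.057 ft
Q = (1.486/n)·A·R^(2/3)·S^(1/2) = (1.486/0.019) × 138.5 × 4.057^(2/3) × 0.0031^(1/2) = 1534 ft³/s

1530 ft³/s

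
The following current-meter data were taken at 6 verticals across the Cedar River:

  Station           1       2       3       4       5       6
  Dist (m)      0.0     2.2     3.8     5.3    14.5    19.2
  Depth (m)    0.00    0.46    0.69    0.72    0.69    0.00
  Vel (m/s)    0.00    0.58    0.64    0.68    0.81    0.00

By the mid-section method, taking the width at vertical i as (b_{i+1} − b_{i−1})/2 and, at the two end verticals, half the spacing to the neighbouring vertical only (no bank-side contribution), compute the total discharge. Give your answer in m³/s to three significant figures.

7.70 m³/s

w_2 = (3.8 − 0.0)/2 = 1.9 m; q_2 = 0.58 × 0.46 × 1.9 = 0.5069 m³/s
w_3 = (5.3 − 2.2)/2 = 1.55 m; q_3 = 0.64 × 0.69 × 1.55 = 0.6845 m³/s
w_4 = (14.5 − 3.8)/2 = 5.35 m; q_4 = 0.68 × 0.72 × 5.35 = 2.619 m³/s
w_5 = (19.2 − 5.3)/2 = 6.95 m; q_5 = 0.81 × 0.69 × 6.95 = 3.884 m³/s
Stations 1, 6 contribute zero (depth or velocity is 0).
Q = Σ qᵢ = 7.695 m³/s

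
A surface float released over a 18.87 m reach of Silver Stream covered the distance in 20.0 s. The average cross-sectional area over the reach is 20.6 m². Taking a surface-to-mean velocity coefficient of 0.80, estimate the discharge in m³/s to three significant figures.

v_surface = L / t̄ = 18.87 / 20 = 0.9435 m/s
v_mean = 0.80 × 0.9435 = 0.7548 m/s
Q = A × v_mean = 20.6 × 0.7548 = 15.55 m³/s

15.5 m³/s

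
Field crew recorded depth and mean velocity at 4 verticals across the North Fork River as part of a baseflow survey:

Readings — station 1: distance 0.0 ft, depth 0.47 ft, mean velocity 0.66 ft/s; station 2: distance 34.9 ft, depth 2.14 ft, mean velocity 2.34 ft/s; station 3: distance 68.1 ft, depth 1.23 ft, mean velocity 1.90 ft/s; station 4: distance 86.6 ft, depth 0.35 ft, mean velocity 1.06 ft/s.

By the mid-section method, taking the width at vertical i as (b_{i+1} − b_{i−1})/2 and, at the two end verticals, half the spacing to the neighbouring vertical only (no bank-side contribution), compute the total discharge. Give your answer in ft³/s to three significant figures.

240 ft³/s

w_1 = (34.9 − 0.0)/2 = 17.45 ft; q_1 = 0.66 × 0.47 × 17.45 = 5.413 ft³/s
w_2 = (68.1 − 0.0)/2 = 34.05 ft; q_2 = 2.34 × 2.14 × 34.05 = 170.5 ft³/s
w_3 = (86.6 − 34.9)/2 = 25.85 ft; q_3 = 1.90 × 1.23 × 25.85 = 60.41 ft³/s
w_4 = (86.6 − 68.1)/2 = 9.25 ft; q_4 = 1.06 × 0.35 × 9.25 = 3.432 ft³/s
Q = Σ qᵢ = 239.8 ft³/s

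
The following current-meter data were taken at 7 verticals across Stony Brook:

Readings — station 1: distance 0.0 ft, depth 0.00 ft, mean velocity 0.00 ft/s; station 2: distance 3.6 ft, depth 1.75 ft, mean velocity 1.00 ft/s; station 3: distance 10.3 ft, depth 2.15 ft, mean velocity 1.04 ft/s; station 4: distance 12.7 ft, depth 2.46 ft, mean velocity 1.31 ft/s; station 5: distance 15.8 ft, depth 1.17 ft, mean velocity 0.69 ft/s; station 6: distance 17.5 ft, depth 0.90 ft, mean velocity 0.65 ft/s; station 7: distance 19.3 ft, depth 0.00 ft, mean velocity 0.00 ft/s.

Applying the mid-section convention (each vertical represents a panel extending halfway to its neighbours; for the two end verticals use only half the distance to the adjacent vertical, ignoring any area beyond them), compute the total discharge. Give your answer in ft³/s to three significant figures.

w_2 = (10.3 − 0.0)/2 = 5.15 ft; q_2 = 1.00 × 1.75 × 5.15 = 9.013 ft³/s
w_3 = (12.7 − 3.6)/2 = 4.55 ft; q_3 = 1.04 × 2.15 × 4.55 = 10.17 ft³/s
w_4 = (15.8 − 10.3)/2 = 2.75 ft; q_4 = 1.31 × 2.46 × 2.75 = 8.862 ft³/s
w_5 = (17.5 − 12.7)/2 = 2.4 ft; q_5 = 0.69 × 1.17 × 2.4 = 1.938 ft³/s
w_6 = (19.3 − 15.8)/2 = 1.75 ft; q_6 = 0.65 × 0.90 × 1.75 = 1.024 ft³/s
Stations 1, 7 contribute zero (depth or velocity is 0).
Q = Σ qᵢ = 31.01 ft³/s

31.0 ft³/s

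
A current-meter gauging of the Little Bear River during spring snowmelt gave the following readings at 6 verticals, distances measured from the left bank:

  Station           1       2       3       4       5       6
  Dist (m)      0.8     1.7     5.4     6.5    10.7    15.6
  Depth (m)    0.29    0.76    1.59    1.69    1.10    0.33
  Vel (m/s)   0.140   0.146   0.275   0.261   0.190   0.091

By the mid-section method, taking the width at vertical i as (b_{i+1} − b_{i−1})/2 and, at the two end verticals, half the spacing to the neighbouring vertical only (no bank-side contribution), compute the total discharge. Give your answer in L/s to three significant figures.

3520 L/s

w_1 = (1.7 − 0.8)/2 = 0.45 m; q_1 = 0.140 × 0.29 × 0.45 = 0.01827 m³/s
w_2 = (5.4 − 0.8)/2 = 2.3 m; q_2 = 0.146 × 0.76 × 2.3 = 0.2552 m³/s
w_3 = (6.5 − 1.7)/2 = 2.4 m; q_3 = 0.275 × 1.59 × 2.4 = 1.049 m³/s
w_4 = (10.7 − 5.4)/2 = 2.65 m; q_4 = 0.261 × 1.69 × 2.65 = 1.169 m³/s
w_5 = (15.6 − 6.5)/2 = 4.55 m; q_5 = 0.190 × 1.10 × 4.55 = 0.9510 m³/s
w_6 = (15.6 − 10.7)/2 = 2.45 m; q_6 = 0.091 × 0.33 × 2.45 = 0.07357 m³/s
Q = Σ qᵢ = 3.516 m³/s
= 3.516 × 1000 = 3516 L/s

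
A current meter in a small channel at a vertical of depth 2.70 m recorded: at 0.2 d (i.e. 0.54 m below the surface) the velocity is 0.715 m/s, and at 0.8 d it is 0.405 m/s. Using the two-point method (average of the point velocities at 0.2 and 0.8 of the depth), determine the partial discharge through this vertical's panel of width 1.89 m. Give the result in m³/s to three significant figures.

2.86 m³/s

v̄ = (0.715 + 0.405) / 2 = 0.5600 m/s
q = v̄ × d × w = 0.5600 × 2.70 × 1.89 = 2.858 m³/s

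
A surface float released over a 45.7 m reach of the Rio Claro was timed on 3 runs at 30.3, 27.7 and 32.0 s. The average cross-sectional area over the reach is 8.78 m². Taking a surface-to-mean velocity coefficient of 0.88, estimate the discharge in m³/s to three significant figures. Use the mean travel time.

t̄ = (30.3 + 27.7 + 32.0) / 3 = 30 s
v_surface = L / t̄ = 45.7 / 30 = 1.523 m/s
v_mean = 0.88 × 1.523 = 1.341 m/s
Q = A × v_mean = 8.78 × 1.341 = 11.77 m³/s

11.8 m³/s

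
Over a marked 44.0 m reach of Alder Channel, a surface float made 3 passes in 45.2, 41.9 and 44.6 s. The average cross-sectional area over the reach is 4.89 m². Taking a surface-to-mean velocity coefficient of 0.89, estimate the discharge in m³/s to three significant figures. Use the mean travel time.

4.36 m³/s

t̄ = (45.2 + 41.9 + 44.6) / 3 = 43.9 s
v_surface = L / t̄ = 44.0 / 43.9 = 1.002 m/s
v_mean = 0.89 × 1.002 = 0.8920 m/s
Q = A × v_mean = 4.89 × 0.8920 = 4.362 m³/s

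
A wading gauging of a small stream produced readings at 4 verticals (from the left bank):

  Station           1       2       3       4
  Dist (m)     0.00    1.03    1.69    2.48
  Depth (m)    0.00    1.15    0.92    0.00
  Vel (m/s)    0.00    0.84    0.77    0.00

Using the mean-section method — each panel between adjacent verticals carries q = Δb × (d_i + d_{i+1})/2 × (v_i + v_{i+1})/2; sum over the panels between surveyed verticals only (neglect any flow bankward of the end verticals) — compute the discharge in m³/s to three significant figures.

Panel 1-2: Δb = 1.03 m, d̄ = (0.00+1.15)/2 = 0.575, v̄ = (0.00+0.84)/2 = 0.42 → q = 1.03×0.575×0.42 = 0.2487 m³/s
Panel 2-3: Δb = 0.66 m, d̄ = (1.15+0.92)/2 = 1.035, v̄ = (0.84+0.77)/2 = 0.805 → q = 0.66×1.035×0.805 = 0.5499 m³/s
Panel 3-4: Δb = 0.79 m, d̄ = (0.92+0.00)/2 = 0.46, v̄ = (0.77+0.00)/2 = 0.385 → q = 0.79×0.46×0.385 = 0.1399 m³/s
Q = Σ q = 0.9385 m³/s

0.939 m³/s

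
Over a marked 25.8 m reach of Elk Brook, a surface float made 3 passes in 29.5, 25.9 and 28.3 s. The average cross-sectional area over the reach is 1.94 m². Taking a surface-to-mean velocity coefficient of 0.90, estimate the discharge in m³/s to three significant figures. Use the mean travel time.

1.61 m³/s

t̄ = (29.5 + 25.9 + 28.3) / 3 = 27.9 s
v_surface = L / t̄ = 25.8 / 27.9 = 0.9247 m/s
v_mean = 0.90 × 0.9247 = 0.8323 m/s
Q = A × v_mean = 1.94 × 0.8323 = 1.615 m³/s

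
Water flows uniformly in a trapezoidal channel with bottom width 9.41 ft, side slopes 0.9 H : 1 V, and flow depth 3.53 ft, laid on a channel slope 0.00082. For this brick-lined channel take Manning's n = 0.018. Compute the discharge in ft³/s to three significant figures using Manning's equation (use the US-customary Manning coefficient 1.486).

A = (b + z·y)·y = (9.41 + 0.9×3.53)×3.53 = 44.43 ft²
P = b + 2y√(1+z²) = 9.41 + 2×3.53×√(1+0.9²) = 18.91 ft
R = A/P = 44.43/18.91 = 2.350 ft
Q = (1.486/n)·A·R^(2/3)·S^(1/2) = (1.486/0.018) × 44.43 × 2.350^(2/3) × 0.00082^(1/2) = 185.7 ft³/s

186 ft³/s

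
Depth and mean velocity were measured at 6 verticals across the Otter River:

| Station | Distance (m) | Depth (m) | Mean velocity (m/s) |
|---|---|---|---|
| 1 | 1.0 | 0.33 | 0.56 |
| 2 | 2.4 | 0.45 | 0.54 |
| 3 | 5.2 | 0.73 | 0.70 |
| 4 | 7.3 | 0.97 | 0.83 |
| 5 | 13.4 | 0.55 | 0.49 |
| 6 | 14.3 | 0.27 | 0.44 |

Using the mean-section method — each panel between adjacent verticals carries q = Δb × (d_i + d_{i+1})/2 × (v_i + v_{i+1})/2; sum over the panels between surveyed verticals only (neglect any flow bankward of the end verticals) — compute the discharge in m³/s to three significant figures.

5.92 m³/s

Panel 1-2: Δb = 1.4 m, d̄ = (0.33+0.45)/2 = 0.39, v̄ = (0.56+0.54)/2 = 0.55 → q = 1.4×0.39×0.55 = 0.3003 m³/s
Panel 2-3: Δb = 2.8 m, d̄ = (0.45+0.73)/2 = 0.59, v̄ = (0.54+0.70)/2 = 0.62 → q = 2.8×0.59×0.62 = 1.024 m³/s
Panel 3-4: Δb = 2.1 m, d̄ = (0.73+0.97)/2 = 0.85, v̄ = (0.70+0.83)/2 = 0.765 → q = 2.1×0.85×0.765 = 1.366 m³/s
Panel 4-5: Δb = 6.1 m, d̄ = (0.97+0.55)/2 = 0.76, v̄ = (0.83+0.49)/2 = 0.66 → q = 6.1×0.76×0.66 = 3.060 m³/s
Panel 5-6: Δb = 0.9 m, d̄ = (0.55+0.27)/2 = 0.41, v̄ = (0.49+0.44)/2 = 0.465 → q = 0.9×0.41×0.465 = 0.1716 m³/s
Q = Σ q = 5.921 m³/s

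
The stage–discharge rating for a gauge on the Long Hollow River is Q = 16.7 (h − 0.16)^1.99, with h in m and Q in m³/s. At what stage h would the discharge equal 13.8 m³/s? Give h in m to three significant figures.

h − h₀ = (Q/C)^(1/b) = (13.8/16.7)^(1/1.99) = 0.9086 m
h = 0.16 + 0.9086 = 1.069 m

1.07 m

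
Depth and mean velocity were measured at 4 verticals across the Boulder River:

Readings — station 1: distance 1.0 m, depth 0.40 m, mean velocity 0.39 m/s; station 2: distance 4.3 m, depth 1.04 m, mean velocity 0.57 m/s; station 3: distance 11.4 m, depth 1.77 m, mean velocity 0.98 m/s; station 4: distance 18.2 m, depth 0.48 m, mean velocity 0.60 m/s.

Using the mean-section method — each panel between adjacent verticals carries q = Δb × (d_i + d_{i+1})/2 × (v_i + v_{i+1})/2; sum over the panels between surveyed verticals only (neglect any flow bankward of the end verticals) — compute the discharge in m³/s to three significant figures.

14.9 m³/s

Panel 1-2: Δb = 3.3 m, d̄ = (0.40+1.04)/2 = 0.72, v̄ = (0.39+0.57)/2 = 0.48 → q = 3.3×0.72×0.48 = 1.140 m³/s
Panel 2-3: Δb = 7.1 m, d̄ = (1.04+1.77)/2 = 1.405, v̄ = (0.57+0.98)/2 = 0.775 → q = 7.1×1.405×0.775 = 7.731 m³/s
Panel 3-4: Δb = 6.8 m, d̄ = (1.77+0.48)/2 = 1.125, v̄ = (0.98+0.60)/2 = 0.79 → q = 6.8×1.125×0.79 = 6.044 m³/s
Q = Σ q = 14.91 m³/s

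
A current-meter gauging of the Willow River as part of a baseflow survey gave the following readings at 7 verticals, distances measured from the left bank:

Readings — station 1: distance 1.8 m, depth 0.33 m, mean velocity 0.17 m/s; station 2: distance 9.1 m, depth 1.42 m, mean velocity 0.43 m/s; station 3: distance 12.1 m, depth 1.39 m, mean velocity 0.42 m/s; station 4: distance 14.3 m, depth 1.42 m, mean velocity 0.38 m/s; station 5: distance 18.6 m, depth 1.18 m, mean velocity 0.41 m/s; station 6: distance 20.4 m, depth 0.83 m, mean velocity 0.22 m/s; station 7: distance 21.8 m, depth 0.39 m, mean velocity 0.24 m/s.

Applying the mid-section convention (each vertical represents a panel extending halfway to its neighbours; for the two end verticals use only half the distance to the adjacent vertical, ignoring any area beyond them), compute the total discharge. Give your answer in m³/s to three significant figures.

w_1 = (9.1 − 1.8)/2 = 3.65 m; q_1 = 0.17 × 0.33 × 3.65 = 0.2048 m³/s
w_2 = (12.1 − 1.8)/2 = 5.15 m; q_2 = 0.43 × 1.42 × 5.15 = 3.145 m³/s
w_3 = (14.3 − 9.1)/2 = 2.6 m; q_3 = 0.42 × 1.39 × 2.6 = 1.518 m³/s
w_4 = (18.6 − 12.1)/2 = 3.25 m; q_4 = 0.38 × 1.42 × 3.25 = 1.754 m³/s
w_5 = (20.4 − 14.3)/2 = 3.05 m; q_5 = 0.41 × 1.18 × 3.05 = 1.476 m³/s
w_6 = (21.8 − 18.6)/2 = 1.6 m; q_6 = 0.22 × 0.83 × 1.6 = 0.2922 m³/s
w_7 = (21.8 − 20.4)/2 = 0.7 m; q_7 = 0.24 × 0.39 × 0.7 = 0.06552 m³/s
Q = Σ qᵢ = 8.454 m³/s

8.45 m³/s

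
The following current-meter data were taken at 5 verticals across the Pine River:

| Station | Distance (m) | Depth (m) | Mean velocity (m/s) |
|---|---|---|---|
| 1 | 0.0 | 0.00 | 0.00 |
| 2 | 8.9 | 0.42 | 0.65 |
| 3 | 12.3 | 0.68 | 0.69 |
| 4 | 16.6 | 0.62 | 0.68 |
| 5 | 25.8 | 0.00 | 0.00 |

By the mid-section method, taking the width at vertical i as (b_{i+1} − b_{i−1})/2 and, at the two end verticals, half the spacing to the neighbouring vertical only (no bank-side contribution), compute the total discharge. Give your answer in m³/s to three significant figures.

6.33 m³/s

w_2 = (12.3 − 0.0)/2 = 6.15 m; q_2 = 0.65 × 0.42 × 6.15 = 1.679 m³/s
w_3 = (16.6 − 8.9)/2 = 3.85 m; q_3 = 0.69 × 0.68 × 3.85 = 1.806 m³/s
w_4 = (25.8 − 12.3)/2 = 6.75 m; q_4 = 0.68 × 0.62 × 6.75 = 2.846 m³/s
Stations 1, 5 contribute zero (depth or velocity is 0).
Q = Σ qᵢ = 6.331 m³/s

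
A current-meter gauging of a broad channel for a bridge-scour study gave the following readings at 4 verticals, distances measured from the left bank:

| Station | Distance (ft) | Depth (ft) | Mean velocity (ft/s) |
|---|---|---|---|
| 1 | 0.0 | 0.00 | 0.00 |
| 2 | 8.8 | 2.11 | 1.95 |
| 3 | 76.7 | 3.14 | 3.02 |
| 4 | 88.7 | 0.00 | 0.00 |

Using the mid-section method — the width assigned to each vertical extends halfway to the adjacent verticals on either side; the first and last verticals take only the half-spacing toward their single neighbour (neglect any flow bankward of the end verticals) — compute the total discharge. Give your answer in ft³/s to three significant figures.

537 ft³/s

w_2 = (76.7 − 0.0)/2 = 38.35 ft; q_2 = 1.95 × 2.11 × 38.35 = 157.8 ft³/s
w_3 = (88.7 − 8.8)/2 = 39.95 ft; q_3 = 3.02 × 3.14 × 39.95 = 378.8 ft³/s
Stations 1, 4 contribute zero (depth or velocity is 0).
Q = Σ qᵢ = 536.6 ft³/s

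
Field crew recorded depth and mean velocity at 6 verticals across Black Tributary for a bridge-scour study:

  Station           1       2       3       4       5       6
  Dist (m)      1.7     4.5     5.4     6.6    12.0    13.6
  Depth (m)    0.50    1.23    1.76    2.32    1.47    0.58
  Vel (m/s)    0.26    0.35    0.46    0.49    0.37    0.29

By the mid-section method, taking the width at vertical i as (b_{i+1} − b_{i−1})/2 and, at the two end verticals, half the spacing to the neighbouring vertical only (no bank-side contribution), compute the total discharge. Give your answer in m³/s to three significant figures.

w_1 = (4.5 − 1.7)/2 = 1.4 m; q_1 = 0.26 × 0.50 × 1.4 = 0.1820 m³/s
w_2 = (5.4 − 1.7)/2 = 1.85 m; q_2 = 0.35 × 1.23 × 1.85 = 0.7964 m³/s
w_3 = (6.6 − 4.5)/2 = 1.05 m; q_3 = 0.46 × 1.76 × 1.05 = 0.8501 m³/s
w_4 = (12.0 − 5.4)/2 = 3.3 m; q_4 = 0.49 × 2.32 × 3.3 = 3.751 m³/s
w_5 = (13.6 − 6.6)/2 = 3.5 m; q_5 = 0.37 × 1.47 × 3.5 = 1.904 m³/s
w_6 = (13.6 − 12.0)/2 = 0.8 m; q_6 = 0.29 × 0.58 × 0.8 = 0.1346 m³/s
Q = Σ qᵢ = 7.618 m³/s

7.62 m³/s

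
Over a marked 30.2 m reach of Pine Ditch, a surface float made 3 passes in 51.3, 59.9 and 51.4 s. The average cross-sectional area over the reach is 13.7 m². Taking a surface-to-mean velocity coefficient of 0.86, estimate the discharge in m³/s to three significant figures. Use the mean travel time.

t̄ = (51.3 + 59.9 + 51.4) / 3 = 54.2 s
v_surface = L / t̄ = 30.2 / 54.2 = 0.5572 m/s
v_mean = 0.86 × 0.5572 = 0.4792 m/s
Q = A × v_mean = 13.7 × 0.4792 = 6.565 m³/s

6.56 m³/s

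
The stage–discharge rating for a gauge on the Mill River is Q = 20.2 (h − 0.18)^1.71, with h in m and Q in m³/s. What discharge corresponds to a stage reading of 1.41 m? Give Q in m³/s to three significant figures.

28.8 m³/s

Q = 20.2 × (1.41 − 0.18)^1.71 = 20.2 × 1.23^1.71 = 28.78 m³/s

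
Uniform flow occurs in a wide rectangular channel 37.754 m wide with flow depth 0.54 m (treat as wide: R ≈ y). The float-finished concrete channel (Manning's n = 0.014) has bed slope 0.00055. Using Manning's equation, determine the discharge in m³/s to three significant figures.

22.6 m³/s

A = b·y = 37.754 × 0.54 = 20.39 m²
Wide channel: R ≈ y = 0.54 m
Q = (1/n)·A·R^(2/3)·S^(1/2) = (1/0.014) × 20.39 × 0.5400^(2/3) × 0.00055^(1/2) = 22.65 m³/s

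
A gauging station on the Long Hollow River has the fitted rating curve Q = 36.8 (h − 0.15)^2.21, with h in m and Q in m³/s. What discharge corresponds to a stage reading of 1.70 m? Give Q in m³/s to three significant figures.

96.9 m³/s

Q = 36.8 × (1.70 − 0.15)^2.21 = 36.8 × 1.55^2.21 = 96.94 m³/s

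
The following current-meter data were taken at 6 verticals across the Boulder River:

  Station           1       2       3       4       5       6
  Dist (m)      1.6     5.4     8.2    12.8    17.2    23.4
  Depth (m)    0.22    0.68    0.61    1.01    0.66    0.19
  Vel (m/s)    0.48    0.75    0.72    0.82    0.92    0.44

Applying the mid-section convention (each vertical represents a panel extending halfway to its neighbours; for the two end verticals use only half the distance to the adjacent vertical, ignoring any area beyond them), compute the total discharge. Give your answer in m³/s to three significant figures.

10.7 m³/s

w_1 = (5.4 − 1.6)/2 = 1.9 m; q_1 = 0.48 × 0.22 × 1.9 = 0.2006 m³/s
w_2 = (8.2 − 1.6)/2 = 3.3 m; q_2 = 0.75 × 0.68 × 3.3 = 1.683 m³/s
w_3 = (12.8 − 5.4)/2 = 3.7 m; q_3 = 0.72 × 0.61 × 3.7 = 1.625 m³/s
w_4 = (17.2 − 8.2)/2 = 4.5 m; q_4 = 0.82 × 1.01 × 4.5 = 3.727 m³/s
w_5 = (23.4 − 12.8)/2 = 5.3 m; q_5 = 0.92 × 0.66 × 5.3 = 3.218 m³/s
w_6 = (23.4 − 17.2)/2 = 3.1 m; q_6 = 0.44 × 0.19 × 3.1 = 0.2592 m³/s
Q = Σ qᵢ = 10.71 m³/s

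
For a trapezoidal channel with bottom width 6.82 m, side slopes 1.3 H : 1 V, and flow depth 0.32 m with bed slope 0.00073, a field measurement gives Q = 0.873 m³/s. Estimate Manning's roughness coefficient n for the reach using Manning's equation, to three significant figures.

0.0317

A = (b + z·y)·y = (6.82 + 1.3×0.32)×0.32 = 2.316 m²
P = b + 2y√(1+z²) = 6.82 + 2×0.32×√(1+1.3²) = 7.870 m
R = A/P = 2.316/7.870 = 0.2942 m
n = (1/Q)·A·R^(2/3)·S^(1/2) = (1/0.873) × 2.316 × 0.4424 × 0.02702 = 0.03170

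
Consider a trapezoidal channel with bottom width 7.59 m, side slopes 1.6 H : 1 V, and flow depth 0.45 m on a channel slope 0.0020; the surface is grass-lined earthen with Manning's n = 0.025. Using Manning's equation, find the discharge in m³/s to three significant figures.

3.65 m³/s

A = (b + z·y)·y = (7.59 + 1.6×0.45)×0.45 = 3.740 m²
P = b + 2y√(1+z²) = 7.59 + 2×0.45×√(1+1.6²) = 9.288 m
R = A/P = 3.740/9.288 = 0.4026 m
Q = (1/n)·A·R^(2/3)·S^(1/2) = (1/0.025) × 3.740 × 0.4026^(2/3) × 0.0020^(1/2) = 3.647 m³/s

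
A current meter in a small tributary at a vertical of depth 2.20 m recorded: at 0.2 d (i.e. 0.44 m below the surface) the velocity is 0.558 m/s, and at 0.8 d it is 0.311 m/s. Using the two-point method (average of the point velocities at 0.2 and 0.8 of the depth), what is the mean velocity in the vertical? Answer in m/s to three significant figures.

0.435 m/s

v̄ = (0.558 + 0.311) / 2 = 0.4345 m/s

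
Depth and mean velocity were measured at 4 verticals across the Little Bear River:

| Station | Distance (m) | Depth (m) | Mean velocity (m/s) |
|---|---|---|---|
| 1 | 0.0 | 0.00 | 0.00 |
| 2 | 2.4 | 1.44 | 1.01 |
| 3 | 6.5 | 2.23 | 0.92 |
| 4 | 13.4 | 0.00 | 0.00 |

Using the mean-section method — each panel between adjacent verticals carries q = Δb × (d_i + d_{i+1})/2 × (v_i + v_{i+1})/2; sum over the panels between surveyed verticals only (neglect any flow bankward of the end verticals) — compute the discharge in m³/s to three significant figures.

Panel 1-2: Δb = 2.4 m, d̄ = (0.00+1.44)/2 = 0.72, v̄ = (0.00+1.01)/2 = 0.505 → q = 2.4×0.72×0.505 = 0.8726 m³/s
Panel 2-3: Δb = 4.1 m, d̄ = (1.44+2.23)/2 = 1.835, v̄ = (1.01+0.92)/2 = 0.965 → q = 4.1×1.835×0.965 = 7.260 m³/s
Panel 3-4: Δb = 6.9 m, d̄ = (2.23+0.00)/2 = 1.115, v̄ = (0.92+0.00)/2 = 0.46 → q = 6.9×1.115×0.46 = 3.539 m³/s
Q = Σ q = 11.67 m³/s

11.7 m³/s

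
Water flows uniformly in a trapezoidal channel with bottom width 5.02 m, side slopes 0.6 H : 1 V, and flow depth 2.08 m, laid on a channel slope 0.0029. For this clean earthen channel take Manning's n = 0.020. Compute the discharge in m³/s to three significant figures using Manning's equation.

42.3 m³/s

A = (b + z·y)·y = (5.02 + 0.6×2.08)×2.08 = 13.04 m²
P = b + 2y√(1+z²) = 5.02 + 2×2.08×√(1+0.6²) = 9.871 m
R = A/P = 13.04/9.871 = 1.321 m
Q = (1/n)·A·R^(2/3)·S^(1/2) = (1/0.020) × 13.04 × 1.321^(2/3) × 0.0029^(1/2) = 42.26 m³/s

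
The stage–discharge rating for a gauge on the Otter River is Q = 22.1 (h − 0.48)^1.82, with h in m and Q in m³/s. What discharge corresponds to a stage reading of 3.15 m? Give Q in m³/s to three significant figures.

Q = 22.1 × (3.15 − 0.48)^1.82 = 22.1 × 2.67^1.82 = 132.0 m³/s

132 m³/s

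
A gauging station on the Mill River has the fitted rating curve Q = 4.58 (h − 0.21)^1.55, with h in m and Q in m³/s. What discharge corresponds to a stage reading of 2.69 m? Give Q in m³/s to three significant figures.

18.7 m³/s

Q = 4.58 × (2.69 − 0.21)^1.55 = 4.58 × 2.48^1.55 = 18.72 m³/s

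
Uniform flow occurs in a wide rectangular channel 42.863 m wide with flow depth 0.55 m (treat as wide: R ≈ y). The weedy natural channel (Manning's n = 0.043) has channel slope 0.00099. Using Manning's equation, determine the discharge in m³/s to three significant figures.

A = b·y = 42.863 × 0.55 = 23.57 m²
Wide channel: R ≈ y = 0.55 m
Q = (1/n)·A·R^(2/3)·S^(1/2) = (1/0.043) × 23.57 × 0.5500^(2/3) × 0.00099^(1/2) = 11.58 m³/s

11.6 m³/s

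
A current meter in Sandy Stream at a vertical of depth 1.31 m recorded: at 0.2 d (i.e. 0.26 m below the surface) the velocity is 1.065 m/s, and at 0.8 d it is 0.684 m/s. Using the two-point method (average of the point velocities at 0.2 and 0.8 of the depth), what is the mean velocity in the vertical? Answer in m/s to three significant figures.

0.875 m/s

v̄ = (1.065 + 0.684) / 2 = 0.8745 m/s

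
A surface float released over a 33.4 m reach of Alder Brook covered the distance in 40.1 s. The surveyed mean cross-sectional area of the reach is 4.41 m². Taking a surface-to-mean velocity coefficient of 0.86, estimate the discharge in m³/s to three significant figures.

v_surface = L / t̄ = 33.4 / 40.1 = 0.8329 m/s
v_mean = 0.86 × 0.8329 = 0.7163 m/s
Q = A × v_mean = 4.41 × 0.7163 = 3.159 m³/s

3.16 m³/s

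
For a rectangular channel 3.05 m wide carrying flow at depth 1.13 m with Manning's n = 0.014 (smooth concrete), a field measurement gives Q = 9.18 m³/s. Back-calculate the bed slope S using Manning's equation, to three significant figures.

A = b·y = 3.05 × 1.13 = 3.447 m²
P = b + 2y = 3.05 + 2×1.13 = 5.310 m
R = A/P = 3.447/5.310 = 0.6491 m
S = (Q·n / (1·A·R^(2/3)))² = (9.18×0.014 / (1×3.447×0.7496))² = 0.002474

0.00247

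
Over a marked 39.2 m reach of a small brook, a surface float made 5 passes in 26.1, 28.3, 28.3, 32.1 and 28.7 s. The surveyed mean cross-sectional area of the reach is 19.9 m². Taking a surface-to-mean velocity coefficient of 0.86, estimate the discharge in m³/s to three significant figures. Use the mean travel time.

t̄ = (26.1 + 28.3 + 28.3 + 32.1 + 28.7) / 5 = 28.7 s
v_surface = L / t̄ = 39.2 / 28.7 = 1.366 m/s
v_mean = 0.86 × 1.366 = 1.175 m/s
Q = A × v_mean = 19.9 × 1.175 = 23.38 m³/s

23.4 m³/s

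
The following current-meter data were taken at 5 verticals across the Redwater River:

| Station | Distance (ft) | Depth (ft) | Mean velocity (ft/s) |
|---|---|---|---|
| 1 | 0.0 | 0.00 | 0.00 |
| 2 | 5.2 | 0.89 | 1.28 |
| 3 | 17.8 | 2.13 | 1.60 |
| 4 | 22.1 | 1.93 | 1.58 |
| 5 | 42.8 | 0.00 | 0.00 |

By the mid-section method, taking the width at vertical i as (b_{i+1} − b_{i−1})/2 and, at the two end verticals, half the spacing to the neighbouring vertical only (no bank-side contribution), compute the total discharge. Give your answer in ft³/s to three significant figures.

w_2 = (17.8 − 0.0)/2 = 8.9 ft; q_2 = 1.28 × 0.89 × 8.9 = 10.14 ft³/s
w_3 = (22.1 − 5.2)/2 = 8.45 ft; q_3 = 1.60 × 2.13 × 8.45 = 28.80 ft³/s
w_4 = (42.8 − 17.8)/2 = 12.5 ft; q_4 = 1.58 × 1.93 × 12.5 = 38.12 ft³/s
Stations 1, 5 contribute zero (depth or velocity is 0).
Q = Σ qᵢ = 77.05 ft³/s

77.1 ft³/s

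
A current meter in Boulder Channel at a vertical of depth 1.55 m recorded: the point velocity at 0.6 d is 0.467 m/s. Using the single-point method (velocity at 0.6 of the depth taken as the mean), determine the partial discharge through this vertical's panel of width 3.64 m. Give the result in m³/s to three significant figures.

v̄ = v₀.₆ = 0.467 m/s
q = v̄ × d × w = 0.4670 × 1.55 × 3.64 = 2.635 m³/s

2.63 m³/s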